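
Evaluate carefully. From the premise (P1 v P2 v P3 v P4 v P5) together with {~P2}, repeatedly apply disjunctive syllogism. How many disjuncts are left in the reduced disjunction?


Original disjuncts (5): P1, P2, P3, P4, P5
Negated (eliminate): ~P2
Remaining disjuncts: P1, P3, P4, P5
Count = 5 - 1 = 4

4


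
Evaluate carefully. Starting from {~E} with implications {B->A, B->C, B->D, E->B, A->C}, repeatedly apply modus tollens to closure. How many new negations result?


Initial negated facts: {~E}
Apply modus tollens to closure:
  (no implication fires)
Final negated: {~E}
New negations: {(none)}
Count = 0

0


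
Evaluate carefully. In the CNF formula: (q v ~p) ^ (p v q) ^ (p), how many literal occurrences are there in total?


Counting literals in each clause:
Clause 1: 2 literal(s)
Clause 2: 2 literal(s)
Clause 3: 1 literal(s)
Total = 5

5


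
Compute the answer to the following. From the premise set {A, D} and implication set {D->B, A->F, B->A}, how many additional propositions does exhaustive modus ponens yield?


Initial facts: {A, D}
Apply modus ponens to closure:
  D and D->B  =>  B
  A and A->F  =>  F
Final known: {A, B, D, F}
New propositions: {B, F}
Count = 2

2


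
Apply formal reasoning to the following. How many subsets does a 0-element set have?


The power set of a set with n elements has 2^n elements.
|P(S)| = 2^0 = 1

1


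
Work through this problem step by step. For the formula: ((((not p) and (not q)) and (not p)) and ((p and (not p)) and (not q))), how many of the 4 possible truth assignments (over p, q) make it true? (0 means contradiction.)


Check all 4 assignments:
p=0, q=0: 0
p=0, q=1: 0
p=1, q=0: 0
p=1, q=1: 0
Count of True = 0

0


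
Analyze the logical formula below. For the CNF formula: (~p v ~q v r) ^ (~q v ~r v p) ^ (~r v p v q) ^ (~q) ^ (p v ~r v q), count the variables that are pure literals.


Check each variable for pure literal status:
p: mixed (not pure)
q: mixed (not pure)
r: mixed (not pure)
Pure literal count = 0

0


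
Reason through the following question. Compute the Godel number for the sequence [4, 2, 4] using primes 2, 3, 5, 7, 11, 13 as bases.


Encode each element as an exponent of the corresponding prime:
  2^4 = 16
  3^2 = 9
  5^4 = 625
Product = 16 * 9 * 625 = 90000

90000


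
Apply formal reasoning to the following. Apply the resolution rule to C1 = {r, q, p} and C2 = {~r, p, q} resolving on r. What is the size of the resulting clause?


Remove r from C1 and ~r from C2.
C1 remainder: {q, p}
C2 remainder: {p, q}
Union (resolvent): {p, q}
Resolvent has 2 literal(s).

2


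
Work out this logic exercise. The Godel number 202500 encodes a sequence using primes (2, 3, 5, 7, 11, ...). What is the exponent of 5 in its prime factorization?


Factorize 202500 by dividing by 5 repeatedly.
Division steps: 5 divides 202500 exactly 4 time(s).
Exponent of 5 = 4

4


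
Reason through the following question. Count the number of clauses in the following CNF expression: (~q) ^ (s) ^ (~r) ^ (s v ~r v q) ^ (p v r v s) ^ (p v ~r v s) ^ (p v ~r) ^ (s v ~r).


A CNF formula is a conjunction of clauses.
Clauses are separated by ^.
Counting the conjuncts: 8 clauses.

8


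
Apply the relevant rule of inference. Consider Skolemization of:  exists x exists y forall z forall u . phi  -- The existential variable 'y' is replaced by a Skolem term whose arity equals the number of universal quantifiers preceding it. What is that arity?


Quantifier prefix: exists x exists y forall z forall u
'y' is existentially quantified at position 2.
No universal quantifiers precede it.
Skolem function arity = 0 (a Skolem constant)

0


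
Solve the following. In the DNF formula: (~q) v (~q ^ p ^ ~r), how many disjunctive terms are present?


A DNF formula is a disjunction of terms (conjunctions).
Terms are separated by v.
Counting the disjuncts: 2 terms.

2


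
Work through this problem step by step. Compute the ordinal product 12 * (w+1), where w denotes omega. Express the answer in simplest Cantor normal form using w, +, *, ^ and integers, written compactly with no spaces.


Compute 12 * (w+1).
Ordinal * is associative and left-distributive over +, but NOT commutative; for finite n>1, n*w = w but w*n stays w*n.
By left-distributivity: 12 * (w+1) = 12*w + 12*1 = w + 12 = w+12.
Result = w+12

w+12


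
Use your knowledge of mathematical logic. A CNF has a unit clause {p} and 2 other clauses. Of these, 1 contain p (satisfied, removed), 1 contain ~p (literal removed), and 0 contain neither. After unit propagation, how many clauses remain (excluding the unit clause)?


Satisfied (removed): 1
Shortened (remain): 1
Unchanged (remain): 0
Remaining = 1 + 0 = 1

1


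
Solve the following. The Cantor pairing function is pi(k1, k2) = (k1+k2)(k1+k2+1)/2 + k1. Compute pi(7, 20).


k1 + k2 = 27
(k1+k2)(k1+k2+1)/2 = 27 * 28 / 2 = 378
pi = 378 + 7 = 385

385


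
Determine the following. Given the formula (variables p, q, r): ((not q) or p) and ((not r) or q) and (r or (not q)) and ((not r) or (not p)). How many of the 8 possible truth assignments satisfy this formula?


Evaluate all 8 assignments for p, q, r:
p=0, q=0, r=0: 1
p=0, q=0, r=1: 0
p=0, q=1, r=0: 0
p=0, q=1, r=1: 0
p=1, q=0, r=0: 1
p=1, q=0, r=1: 0
p=1, q=1, r=0: 0
p=1, q=1, r=1: 0
Satisfying count = 2

2


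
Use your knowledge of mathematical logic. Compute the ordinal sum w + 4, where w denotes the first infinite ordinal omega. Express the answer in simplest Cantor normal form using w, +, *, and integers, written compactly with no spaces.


Compute w + 4.
Ordinal + is associative but NOT commutative; for finite n>0, n + w = w but w + n stays w+n.
w + 4 is already in normal form (a successor ordinal beyond w).
Result = w+4

w+4


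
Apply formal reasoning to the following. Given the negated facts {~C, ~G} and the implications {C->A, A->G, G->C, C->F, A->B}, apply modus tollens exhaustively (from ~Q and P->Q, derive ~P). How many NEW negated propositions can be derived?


Initial negated facts: {~C, ~G}
Apply modus tollens to closure:
  ~G and A->G  =>  ~A
Final negated: {~A, ~C, ~G}
New negations: {~A}
Count = 1

1


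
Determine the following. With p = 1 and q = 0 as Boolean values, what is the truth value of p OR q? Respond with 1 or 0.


p = 1, q = 0
Operation: p OR q
Evaluate: 1 OR 0 = 1

1


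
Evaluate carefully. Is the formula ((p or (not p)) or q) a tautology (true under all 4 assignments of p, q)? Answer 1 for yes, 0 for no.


Check all 4 assignments:
p=0, q=0: 1
p=0, q=1: 1
p=1, q=0: 1
p=1, q=1: 1
Satisfying count = 4/4.
Tautology iff count = 4: yes.

1


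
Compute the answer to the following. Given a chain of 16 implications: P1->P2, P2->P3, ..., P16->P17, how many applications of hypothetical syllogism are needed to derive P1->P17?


With 16 implications in a chain connecting 17 propositions:
P1->P2, P2->P3, ..., P16->P17
Steps needed = (number of implications) - 1 = 16 - 1 = 15

15


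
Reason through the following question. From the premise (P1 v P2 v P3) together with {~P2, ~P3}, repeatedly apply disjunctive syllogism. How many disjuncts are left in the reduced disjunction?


Original disjuncts (3): P1, P2, P3
Negated (eliminate): ~P2, ~P3
Remaining disjuncts: P1
Count = 3 - 2 = 1

1


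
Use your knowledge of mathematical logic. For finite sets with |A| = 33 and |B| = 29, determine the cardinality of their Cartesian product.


The Cartesian product A x B contains all ordered pairs (a, b).
|A x B| = |A| * |B| = 33 * 29 = 957

957


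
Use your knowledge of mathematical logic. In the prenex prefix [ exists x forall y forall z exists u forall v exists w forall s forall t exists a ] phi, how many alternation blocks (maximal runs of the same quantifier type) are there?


Quantifier-type sequence: E A A E A E A A E  (A=forall, E=exists)
Group into maximal same-type runs:
  Ex1 | Ax2 | Ex1 | Ax1 | Ex1 | Ax2 | Ex1
Number of blocks = 7

7


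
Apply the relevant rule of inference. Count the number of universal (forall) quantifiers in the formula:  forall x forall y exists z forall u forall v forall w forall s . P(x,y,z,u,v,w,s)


Quantifier prefix: forall x forall y exists z forall u forall v forall w forall s
Mark each quantifier type:
  U U E U U U U
Universal count = 6, Existential count = 1
Asked for universal (forall) quantifiers: 6

6


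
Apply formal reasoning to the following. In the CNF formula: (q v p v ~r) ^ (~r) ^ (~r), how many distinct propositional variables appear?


Identify each variable that appears in the formula.
Variables found: p, q, r
Count = 3

3


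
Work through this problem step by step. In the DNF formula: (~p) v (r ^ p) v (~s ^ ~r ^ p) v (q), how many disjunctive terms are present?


A DNF formula is a disjunction of terms (conjunctions).
Terms are separated by v.
Counting the disjuncts: 4 terms.

4


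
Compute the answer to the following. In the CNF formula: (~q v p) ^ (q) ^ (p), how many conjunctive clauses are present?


A CNF formula is a conjunction of clauses.
Clauses are separated by ^.
Counting the conjuncts: 3 clauses.

3


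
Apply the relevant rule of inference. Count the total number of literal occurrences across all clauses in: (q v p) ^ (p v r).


Counting literals in each clause:
Clause 1: 2 literal(s)
Clause 2: 2 literal(s)
Total = 4

4


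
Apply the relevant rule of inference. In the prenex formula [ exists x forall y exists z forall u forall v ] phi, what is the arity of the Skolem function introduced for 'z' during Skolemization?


Quantifier prefix: exists x forall y exists z forall u forall v
'z' is existentially quantified at position 3.
Universal variables preceding it: y
Skolem function arity = 1

1


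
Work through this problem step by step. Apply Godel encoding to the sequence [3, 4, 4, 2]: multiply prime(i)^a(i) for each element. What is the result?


Encode each element as an exponent of the corresponding prime:
  2^3 = 8
  3^4 = 81
  5^4 = 625
  7^2 = 49
Product = 8 * 81 * 625 * 49 = 19845000

19845000


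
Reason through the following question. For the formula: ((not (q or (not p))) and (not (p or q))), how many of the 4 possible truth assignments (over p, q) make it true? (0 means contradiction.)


Check all 4 assignments:
p=0, q=0: 0
p=0, q=1: 0
p=1, q=0: 0
p=1, q=1: 0
Count of True = 0

0


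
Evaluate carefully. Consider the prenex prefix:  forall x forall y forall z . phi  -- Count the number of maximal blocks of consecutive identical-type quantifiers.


Quantifier-type sequence: A A A  (A=forall, E=exists)
Group into maximal same-type runs:
  Ax3
Number of blocks = 1

1


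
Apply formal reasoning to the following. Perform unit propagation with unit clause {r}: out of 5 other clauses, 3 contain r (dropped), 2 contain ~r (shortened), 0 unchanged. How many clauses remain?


Satisfied (removed): 3
Shortened (remain): 2
Unchanged (remain): 0
Remaining = 2 + 0 = 2

2


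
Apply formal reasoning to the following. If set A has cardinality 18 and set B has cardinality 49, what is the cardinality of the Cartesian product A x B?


The Cartesian product A x B contains all ordered pairs (a, b).
|A x B| = |A| * |B| = 18 * 49 = 882

882


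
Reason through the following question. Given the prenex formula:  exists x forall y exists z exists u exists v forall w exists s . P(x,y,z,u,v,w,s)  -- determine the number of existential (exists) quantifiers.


Quantifier prefix: exists x forall y exists z exists u exists v forall w exists s
Mark each quantifier type:
  E U E E E U E
Universal count = 2, Existential count = 5
Asked for existential (exists) quantifiers: 5

5


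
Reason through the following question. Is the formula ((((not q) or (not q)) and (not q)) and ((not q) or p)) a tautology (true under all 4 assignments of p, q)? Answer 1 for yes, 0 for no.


Check all 4 assignments:
p=0, q=0: 1
p=0, q=1: 0
p=1, q=0: 1
p=1, q=1: 0
Satisfying count = 2/4.
Tautology iff count = 4: no.

0


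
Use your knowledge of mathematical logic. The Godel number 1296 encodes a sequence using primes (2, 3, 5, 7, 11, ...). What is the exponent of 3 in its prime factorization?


Factorize 1296 by dividing by 3 repeatedly.
Division steps: 3 divides 1296 exactly 4 time(s).
Exponent of 3 = 4

4


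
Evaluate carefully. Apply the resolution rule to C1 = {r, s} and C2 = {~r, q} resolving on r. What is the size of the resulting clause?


Remove r from C1 and ~r from C2.
C1 remainder: {s}
C2 remainder: {q}
Union (resolvent): {q, s}
Resolvent has 2 literal(s).

2


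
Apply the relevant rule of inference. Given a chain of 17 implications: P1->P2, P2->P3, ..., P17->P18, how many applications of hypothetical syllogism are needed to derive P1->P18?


With 17 implications in a chain connecting 18 propositions:
P1->P2, P2->P3, ..., P17->P18
Steps needed = (number of implications) - 1 = 17 - 1 = 16

16


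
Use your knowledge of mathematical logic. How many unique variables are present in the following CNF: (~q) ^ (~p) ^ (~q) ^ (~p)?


Identify each variable that appears in the formula.
Variables found: p, q
Count = 2

2


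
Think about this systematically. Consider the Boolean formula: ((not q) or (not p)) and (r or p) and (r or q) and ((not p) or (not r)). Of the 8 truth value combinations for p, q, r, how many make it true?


Evaluate all 8 assignments for p, q, r:
p=0, q=0, r=0: 0
p=0, q=0, r=1: 1
p=0, q=1, r=0: 0
p=0, q=1, r=1: 1
p=1, q=0, r=0: 0
p=1, q=0, r=1: 0
p=1, q=1, r=0: 0
p=1, q=1, r=1: 0
Satisfying count = 2

2


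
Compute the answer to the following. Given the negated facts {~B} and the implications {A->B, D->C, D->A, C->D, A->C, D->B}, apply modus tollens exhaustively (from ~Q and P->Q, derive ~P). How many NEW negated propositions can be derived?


Initial negated facts: {~B}
Apply modus tollens to closure:
  ~B and A->B  =>  ~A
  ~A and D->A  =>  ~D
  ~D and C->D  =>  ~C
Final negated: {~A, ~B, ~C, ~D}
New negations: {~A, ~C, ~D}
Count = 3

3


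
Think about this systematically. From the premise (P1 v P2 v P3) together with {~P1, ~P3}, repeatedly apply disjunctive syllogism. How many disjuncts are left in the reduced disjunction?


Original disjuncts (3): P1, P2, P3
Negated (eliminate): ~P1, ~P3
Remaining disjuncts: P2
Count = 3 - 2 = 1

1


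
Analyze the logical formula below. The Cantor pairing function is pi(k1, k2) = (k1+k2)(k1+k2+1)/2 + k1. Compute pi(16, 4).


k1 + k2 = 20
(k1+k2)(k1+k2+1)/2 = 20 * 21 / 2 = 210
pi = 210 + 16 = 226

226


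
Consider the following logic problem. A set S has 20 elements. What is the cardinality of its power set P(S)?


The power set of a set with n elements has 2^n elements.
|P(S)| = 2^20 = 1048576

1048576


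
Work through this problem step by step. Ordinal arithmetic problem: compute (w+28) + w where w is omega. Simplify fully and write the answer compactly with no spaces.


Compute (w+28) + w.
Ordinal + is associative but NOT commutative; for finite n>0, n + w = w but w + n stays w+n.
(w+28) + w = w + (28+w) = w + w = w*2 (the finite tail 28 is absorbed by the right w).
Result = w*2

w*2


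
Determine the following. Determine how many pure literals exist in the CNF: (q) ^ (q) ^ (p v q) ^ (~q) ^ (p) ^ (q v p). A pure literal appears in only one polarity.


Check each variable for pure literal status:
p: pure positive
q: mixed (not pure)
r: absent (not pure)
Pure literal count = 1

1


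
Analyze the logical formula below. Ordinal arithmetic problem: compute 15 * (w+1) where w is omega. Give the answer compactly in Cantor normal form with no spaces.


Compute 15 * (w+1).
Ordinal * is associative and left-distributive over +, but NOT commutative; for finite n>1, n*w = w but w*n stays w*n.
By left-distributivity: 15 * (w+1) = 15*w + 15*1 = w + 15 = w+15.
Result = w+15

w+15


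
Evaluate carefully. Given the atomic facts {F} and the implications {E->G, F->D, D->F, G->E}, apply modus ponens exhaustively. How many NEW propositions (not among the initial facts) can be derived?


Initial facts: {F}
Apply modus ponens to closure:
  F and F->D  =>  D
Final known: {D, F}
New propositions: {D}
Count = 1

1


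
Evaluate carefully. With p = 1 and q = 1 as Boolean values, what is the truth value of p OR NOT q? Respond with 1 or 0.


p = 1, q = 1
Operation: p OR NOT q
Evaluate: 1 OR NOT 1 = 1

1


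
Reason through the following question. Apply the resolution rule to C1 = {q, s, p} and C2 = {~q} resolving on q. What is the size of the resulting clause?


Remove q from C1 and ~q from C2.
C1 remainder: {s, p}
C2 remainder: {}
Union (resolvent): {p, s}
Resolvent has 2 literal(s).

2


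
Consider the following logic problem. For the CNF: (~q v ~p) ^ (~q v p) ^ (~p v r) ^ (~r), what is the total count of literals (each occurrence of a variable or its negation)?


Counting literals in each clause:
Clause 1: 2 literal(s)
Clause 2: 2 literal(s)
Clause 3: 2 literal(s)
Clause 4: 1 literal(s)
Total = 7

7


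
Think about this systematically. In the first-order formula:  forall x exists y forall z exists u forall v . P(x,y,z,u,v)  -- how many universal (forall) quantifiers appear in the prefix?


Quantifier prefix: forall x exists y forall z exists u forall v
Mark each quantifier type:
  U E U E U
Universal count = 3, Existential count = 2
Asked for universal (forall) quantifiers: 3

3


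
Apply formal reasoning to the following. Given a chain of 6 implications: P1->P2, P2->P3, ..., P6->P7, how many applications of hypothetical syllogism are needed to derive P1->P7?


With 6 implications in a chain connecting 7 propositions:
P1->P2, P2->P3, ..., P6->P7
Steps needed = (number of implications) - 1 = 6 - 1 = 5

5


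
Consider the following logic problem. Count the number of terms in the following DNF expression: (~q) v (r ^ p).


A DNF formula is a disjunction of terms (conjunctions).
Terms are separated by v.
Counting the disjuncts: 2 terms.

2


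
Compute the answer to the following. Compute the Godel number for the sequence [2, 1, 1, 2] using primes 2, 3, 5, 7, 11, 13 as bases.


Encode each element as an exponent of the corresponding prime:
  2^2 = 4
  3^1 = 3
  5^1 = 5
  7^2 = 49
Product = 4 * 3 * 5 * 49 = 2940

2940


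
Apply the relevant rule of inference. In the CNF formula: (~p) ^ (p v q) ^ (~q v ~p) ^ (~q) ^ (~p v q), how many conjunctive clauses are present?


A CNF formula is a conjunction of clauses.
Clauses are separated by ^.
Counting the conjuncts: 5 clauses.

5


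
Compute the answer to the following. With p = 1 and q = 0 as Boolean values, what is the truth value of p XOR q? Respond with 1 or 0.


p = 1, q = 0
Operation: p XOR q
Evaluate: 1 XOR 0 = 1

1


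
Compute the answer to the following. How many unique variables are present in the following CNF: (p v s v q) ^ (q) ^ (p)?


Identify each variable that appears in the formula.
Variables found: p, q, s
Count = 3

3


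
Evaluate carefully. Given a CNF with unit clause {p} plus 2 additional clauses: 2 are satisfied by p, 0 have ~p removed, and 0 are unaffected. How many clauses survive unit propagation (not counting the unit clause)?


Satisfied (removed): 2
Shortened (remain): 0
Unchanged (remain): 0
Remaining = 0 + 0 = 0

0


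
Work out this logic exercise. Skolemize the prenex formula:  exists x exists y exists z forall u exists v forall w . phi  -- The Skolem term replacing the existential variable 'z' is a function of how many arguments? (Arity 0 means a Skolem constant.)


Quantifier prefix: exists x exists y exists z forall u exists v forall w
'z' is existentially quantified at position 3.
No universal quantifiers precede it.
Skolem function arity = 0 (a Skolem constant)

0


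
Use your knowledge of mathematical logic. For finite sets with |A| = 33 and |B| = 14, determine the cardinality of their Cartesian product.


The Cartesian product A x B contains all ordered pairs (a, b).
|A x B| = |A| * |B| = 33 * 14 = 462

462


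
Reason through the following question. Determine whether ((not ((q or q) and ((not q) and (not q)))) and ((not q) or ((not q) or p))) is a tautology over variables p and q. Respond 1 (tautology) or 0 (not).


Check all 4 assignments:
p=0, q=0: 1
p=0, q=1: 0
p=1, q=0: 1
p=1, q=1: 1
Satisfying count = 3/4.
Tautology iff count = 4: no.

0


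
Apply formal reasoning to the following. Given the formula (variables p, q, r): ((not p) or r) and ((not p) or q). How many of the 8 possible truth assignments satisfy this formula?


Evaluate all 8 assignments for p, q, r:
p=0, q=0, r=0: 1
p=0, q=0, r=1: 1
p=0, q=1, r=0: 1
p=0, q=1, r=1: 1
p=1, q=0, r=0: 0
p=1, q=0, r=1: 0
p=1, q=1, r=0: 0
p=1, q=1, r=1: 1
Satisfying count = 5

5


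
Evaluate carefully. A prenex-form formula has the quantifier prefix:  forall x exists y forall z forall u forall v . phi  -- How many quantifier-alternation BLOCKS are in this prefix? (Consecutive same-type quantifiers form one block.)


Quantifier-type sequence: A E A A A  (A=forall, E=exists)
Group into maximal same-type runs:
  Ax1 | Ex1 | Ax3
Number of blocks = 3

3


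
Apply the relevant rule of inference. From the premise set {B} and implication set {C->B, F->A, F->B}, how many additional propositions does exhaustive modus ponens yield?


Initial facts: {B}
Apply modus ponens to closure:
  (no implication fires)
Final known: {B}
New propositions: {(none)}
Count = 0

0


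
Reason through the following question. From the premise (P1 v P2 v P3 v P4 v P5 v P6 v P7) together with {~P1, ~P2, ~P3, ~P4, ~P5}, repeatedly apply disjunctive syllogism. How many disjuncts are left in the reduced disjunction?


Original disjuncts (7): P1, P2, P3, P4, P5, P6, P7
Negated (eliminate): ~P1, ~P2, ~P3, ~P4, ~P5
Remaining disjuncts: P6, P7
Count = 7 - 5 = 2

2


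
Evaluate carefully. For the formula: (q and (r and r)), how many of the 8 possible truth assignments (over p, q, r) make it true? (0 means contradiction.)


Check all 8 assignments:
p=0, q=0, r=0: 0
p=0, q=0, r=1: 0
p=0, q=1, r=0: 0
p=0, q=1, r=1: 1
p=1, q=0, r=0: 0
p=1, q=0, r=1: 0
p=1, q=1, r=0: 0
p=1, q=1, r=1: 1
Count of True = 2

2


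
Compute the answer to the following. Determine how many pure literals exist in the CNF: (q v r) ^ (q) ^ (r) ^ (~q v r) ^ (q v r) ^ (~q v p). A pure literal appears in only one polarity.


Check each variable for pure literal status:
p: pure positive
q: mixed (not pure)
r: pure positive
Pure literal count = 2

2


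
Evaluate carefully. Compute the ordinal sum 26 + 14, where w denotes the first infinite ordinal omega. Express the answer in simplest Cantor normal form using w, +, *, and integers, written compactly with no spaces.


Compute 26 + 14.
Ordinal + is associative but NOT commutative; for finite n>0, n + w = w but w + n stays w+n.
Both operands finite; ordinal + agrees with natural +: 26 + 14 = 40.
Result = 40

40


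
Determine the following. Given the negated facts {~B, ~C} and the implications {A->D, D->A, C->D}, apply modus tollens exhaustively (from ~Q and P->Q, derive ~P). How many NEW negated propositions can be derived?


Initial negated facts: {~B, ~C}
Apply modus tollens to closure:
  (no implication fires)
Final negated: {~B, ~C}
New negations: {(none)}
Count = 0

0


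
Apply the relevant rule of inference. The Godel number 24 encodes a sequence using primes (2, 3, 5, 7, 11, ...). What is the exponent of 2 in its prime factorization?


Factorize 24 by dividing by 2 repeatedly.
Division steps: 2 divides 24 exactly 3 time(s).
Exponent of 2 = 3

3


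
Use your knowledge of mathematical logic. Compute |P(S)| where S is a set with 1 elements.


The power set of a set with n elements has 2^n elements.
|P(S)| = 2^1 = 2

2


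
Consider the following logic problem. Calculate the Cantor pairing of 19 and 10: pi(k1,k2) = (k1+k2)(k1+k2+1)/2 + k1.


k1 + k2 = 29
(k1+k2)(k1+k2+1)/2 = 29 * 30 / 2 = 435
pi = 435 + 19 = 454

454


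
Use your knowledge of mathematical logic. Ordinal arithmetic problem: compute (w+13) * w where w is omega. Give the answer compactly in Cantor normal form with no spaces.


Compute (w+13) * w.
Ordinal * is associative and left-distributive over +, but NOT commutative; for finite n>1, n*w = w but w*n stays w*n.
(w+13) * w = sup{(w+13)*k : k<w} = sup{w*k+13} = w^2 (the +13 tail is absorbed in the limit).
Result = w^2

w^2


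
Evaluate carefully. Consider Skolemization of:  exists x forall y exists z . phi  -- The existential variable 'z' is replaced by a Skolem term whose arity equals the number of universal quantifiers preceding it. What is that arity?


Quantifier prefix: exists x forall y exists z
'z' is existentially quantified at position 3.
Universal variables preceding it: y
Skolem function arity = 1

1


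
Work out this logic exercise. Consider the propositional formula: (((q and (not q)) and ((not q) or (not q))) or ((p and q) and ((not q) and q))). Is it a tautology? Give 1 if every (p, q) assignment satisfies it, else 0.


Check all 4 assignments:
p=0, q=0: 0
p=0, q=1: 0
p=1, q=0: 0
p=1, q=1: 0
Satisfying count = 0/4.
Tautology iff count = 4: no.

0


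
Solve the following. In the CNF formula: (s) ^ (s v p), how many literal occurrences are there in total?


Counting literals in each clause:
Clause 1: 1 literal(s)
Clause 2: 2 literal(s)
Total = 3

3


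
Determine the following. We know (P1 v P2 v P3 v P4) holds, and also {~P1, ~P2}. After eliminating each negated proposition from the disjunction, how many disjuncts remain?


Original disjuncts (4): P1, P2, P3, P4
Negated (eliminate): ~P1, ~P2
Remaining disjuncts: P3, P4
Count = 4 - 2 = 2

2


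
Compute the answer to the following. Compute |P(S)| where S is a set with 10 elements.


The power set of a set with n elements has 2^n elements.
|P(S)| = 2^10 = 1024

1024


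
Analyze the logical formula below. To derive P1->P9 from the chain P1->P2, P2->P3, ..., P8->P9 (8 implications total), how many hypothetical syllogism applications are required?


With 8 implications in a chain connecting 9 propositions:
P1->P2, P2->P3, ..., P8->P9
Steps needed = (number of implications) - 1 = 8 - 1 = 7

7


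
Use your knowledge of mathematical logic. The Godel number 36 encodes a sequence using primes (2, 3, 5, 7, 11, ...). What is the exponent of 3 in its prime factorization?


Factorize 36 by dividing by 3 repeatedly.
Division steps: 3 divides 36 exactly 2 time(s).
Exponent of 3 = 2

2


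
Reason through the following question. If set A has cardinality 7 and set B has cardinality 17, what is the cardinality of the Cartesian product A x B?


The Cartesian product A x B contains all ordered pairs (a, b).
|A x B| = |A| * |B| = 7 * 17 = 119

119


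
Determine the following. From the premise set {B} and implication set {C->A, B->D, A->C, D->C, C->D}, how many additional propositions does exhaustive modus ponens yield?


Initial facts: {B}
Apply modus ponens to closure:
  B and B->D  =>  D
  D and D->C  =>  C
  C and C->A  =>  A
Final known: {A, B, C, D}
New propositions: {A, C, D}
Count = 3

3


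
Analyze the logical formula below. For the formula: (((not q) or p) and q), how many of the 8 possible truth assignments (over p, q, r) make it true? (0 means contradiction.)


Check all 8 assignments:
p=0, q=0, r=0: 0
p=0, q=0, r=1: 0
p=0, q=1, r=0: 0
p=0, q=1, r=1: 0
p=1, q=0, r=0: 0
p=1, q=0, r=1: 0
p=1, q=1, r=0: 1
p=1, q=1, r=1: 1
Count of True = 2

2


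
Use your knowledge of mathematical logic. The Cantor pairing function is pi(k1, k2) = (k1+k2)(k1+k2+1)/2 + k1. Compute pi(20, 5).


k1 + k2 = 25
(k1+k2)(k1+k2+1)/2 = 25 * 26 / 2 = 325
pi = 325 + 20 = 345

345


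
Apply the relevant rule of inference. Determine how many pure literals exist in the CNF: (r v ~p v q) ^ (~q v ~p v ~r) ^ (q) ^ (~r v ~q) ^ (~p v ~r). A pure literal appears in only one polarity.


Check each variable for pure literal status:
p: pure negative
q: mixed (not pure)
r: mixed (not pure)
Pure literal count = 1

1


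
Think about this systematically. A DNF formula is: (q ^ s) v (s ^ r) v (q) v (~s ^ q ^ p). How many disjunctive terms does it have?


A DNF formula is a disjunction of terms (conjunctions).
Terms are separated by v.
Counting the disjuncts: 4 terms.

4


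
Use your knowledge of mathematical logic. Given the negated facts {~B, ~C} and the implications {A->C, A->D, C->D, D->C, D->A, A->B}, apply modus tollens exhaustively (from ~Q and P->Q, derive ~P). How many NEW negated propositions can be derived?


Initial negated facts: {~B, ~C}
Apply modus tollens to closure:
  ~C and A->C  =>  ~A
  ~C and D->C  =>  ~D
Final negated: {~A, ~B, ~C, ~D}
New negations: {~A, ~D}
Count = 2

2


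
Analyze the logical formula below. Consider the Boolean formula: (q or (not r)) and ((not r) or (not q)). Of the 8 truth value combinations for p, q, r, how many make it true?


Evaluate all 8 assignments for p, q, r:
p=0, q=0, r=0: 1
p=0, q=0, r=1: 0
p=0, q=1, r=0: 1
p=0, q=1, r=1: 0
p=1, q=0, r=0: 1
p=1, q=0, r=1: 0
p=1, q=1, r=0: 1
p=1, q=1, r=1: 0
Satisfying count = 4

4


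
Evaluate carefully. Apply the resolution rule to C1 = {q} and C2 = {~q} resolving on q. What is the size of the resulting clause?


Remove q from C1 and ~q from C2.
C1 remainder: {}
C2 remainder: {}
Union (resolvent): {} (empty clause)
Resolvent has 0 literal(s).

0


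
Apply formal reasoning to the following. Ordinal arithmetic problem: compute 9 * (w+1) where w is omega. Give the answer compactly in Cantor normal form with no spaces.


Compute 9 * (w+1).
Ordinal * is associative and left-distributive over +, but NOT commutative; for finite n>1, n*w = w but w*n stays w*n.
By left-distributivity: 9 * (w+1) = 9*w + 9*1 = w + 9 = w+9.
Result = w+9

w+9


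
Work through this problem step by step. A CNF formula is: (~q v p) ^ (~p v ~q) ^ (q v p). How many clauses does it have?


A CNF formula is a conjunction of clauses.
Clauses are separated by ^.
Counting the conjuncts: 3 clauses.

3


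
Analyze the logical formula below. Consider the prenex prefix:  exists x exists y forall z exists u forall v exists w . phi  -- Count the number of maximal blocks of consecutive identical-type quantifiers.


Quantifier-type sequence: E E A E A E  (A=forall, E=exists)
Group into maximal same-type runs:
  Ex2 | Ax1 | Ex1 | Ax1 | Ex1
Number of blocks = 5

5


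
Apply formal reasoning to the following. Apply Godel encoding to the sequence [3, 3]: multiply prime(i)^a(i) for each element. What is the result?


Encode each element as an exponent of the corresponding prime:
  2^3 = 8
  3^3 = 27
Product = 8 * 27 = 216

216


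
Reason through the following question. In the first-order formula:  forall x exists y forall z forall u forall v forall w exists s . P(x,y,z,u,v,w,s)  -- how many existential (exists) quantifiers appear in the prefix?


Quantifier prefix: forall x exists y forall z forall u forall v forall w exists s
Mark each quantifier type:
  U E U U U U E
Universal count = 5, Existential count = 2
Asked for existential (exists) quantifiers: 2

2


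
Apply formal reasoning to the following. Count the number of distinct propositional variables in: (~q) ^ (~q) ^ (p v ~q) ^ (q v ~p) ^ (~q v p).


Identify each variable that appears in the formula.
Variables found: p, q
Count = 2

2


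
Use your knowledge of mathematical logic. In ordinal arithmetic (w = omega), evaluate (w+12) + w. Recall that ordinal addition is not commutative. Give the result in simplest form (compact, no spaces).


Compute (w+12) + w.
Ordinal + is associative but NOT commutative; for finite n>0, n + w = w but w + n stays w+n.
(w+12) + w = w + (12+w) = w + w = w*2 (the finite tail 12 is absorbed by the right w).
Result = w*2

w*2


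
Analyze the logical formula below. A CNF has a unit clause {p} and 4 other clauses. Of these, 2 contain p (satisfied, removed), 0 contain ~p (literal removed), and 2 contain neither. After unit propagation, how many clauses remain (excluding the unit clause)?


Satisfied (removed): 2
Shortened (remain): 0
Unchanged (remain): 2
Remaining = 0 + 2 = 2

2


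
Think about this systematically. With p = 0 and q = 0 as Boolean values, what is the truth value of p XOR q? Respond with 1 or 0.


p = 0, q = 0
Operation: p XOR q
Evaluate: 0 XOR 0 = 0

0


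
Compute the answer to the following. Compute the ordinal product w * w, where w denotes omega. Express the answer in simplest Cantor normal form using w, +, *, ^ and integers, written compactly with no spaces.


Compute w * w.
Ordinal * is associative and left-distributive over +, but NOT commutative; for finite n>1, n*w = w but w*n stays w*n.
w * w = w^2 by definition.
Result = w^2

w^2


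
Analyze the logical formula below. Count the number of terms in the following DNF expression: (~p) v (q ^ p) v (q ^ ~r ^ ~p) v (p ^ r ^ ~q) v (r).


A DNF formula is a disjunction of terms (conjunctions).
Terms are separated by v.
Counting the disjuncts: 5 terms.

5


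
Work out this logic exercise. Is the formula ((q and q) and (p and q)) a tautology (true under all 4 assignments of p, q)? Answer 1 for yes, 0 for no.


Check all 4 assignments:
p=0, q=0: 0
p=0, q=1: 0
p=1, q=0: 0
p=1, q=1: 1
Satisfying count = 1/4.
Tautology iff count = 4: no.

0


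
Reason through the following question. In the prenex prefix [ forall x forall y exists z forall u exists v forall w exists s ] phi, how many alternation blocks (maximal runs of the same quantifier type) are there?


Quantifier-type sequence: A A E A E A E  (A=forall, E=exists)
Group into maximal same-type runs:
  Ax2 | Ex1 | Ax1 | Ex1 | Ax1 | Ex1
Number of blocks = 6

6


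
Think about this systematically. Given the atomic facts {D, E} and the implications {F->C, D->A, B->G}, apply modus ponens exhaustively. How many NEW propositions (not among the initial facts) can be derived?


Initial facts: {D, E}
Apply modus ponens to closure:
  D and D->A  =>  A
Final known: {A, D, E}
New propositions: {A}
Count = 1

1


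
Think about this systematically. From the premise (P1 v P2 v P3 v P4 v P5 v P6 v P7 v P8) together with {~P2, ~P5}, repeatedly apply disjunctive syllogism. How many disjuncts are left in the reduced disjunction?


Original disjuncts (8): P1, P2, P3, P4, P5, P6, P7, P8
Negated (eliminate): ~P2, ~P5
Remaining disjuncts: P1, P3, P4, P6, P7, P8
Count = 8 - 2 = 6

6


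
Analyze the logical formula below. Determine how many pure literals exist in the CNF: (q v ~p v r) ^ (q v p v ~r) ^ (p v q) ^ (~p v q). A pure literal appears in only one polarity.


Check each variable for pure literal status:
p: mixed (not pure)
q: pure positive
r: mixed (not pure)
Pure literal count = 1

1


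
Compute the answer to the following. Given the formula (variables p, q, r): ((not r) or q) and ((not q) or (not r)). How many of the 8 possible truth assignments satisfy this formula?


Evaluate all 8 assignments for p, q, r:
p=0, q=0, r=0: 1
p=0, q=0, r=1: 0
p=0, q=1, r=0: 1
p=0, q=1, r=1: 0
p=1, q=0, r=0: 1
p=1, q=0, r=1: 0
p=1, q=1, r=0: 1
p=1, q=1, r=1: 0
Satisfying count = 4

4


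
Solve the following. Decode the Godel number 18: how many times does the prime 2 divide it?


Factorize 18 by dividing by 2 repeatedly.
Division steps: 2 divides 18 exactly 1 time(s).
Exponent of 2 = 1

1


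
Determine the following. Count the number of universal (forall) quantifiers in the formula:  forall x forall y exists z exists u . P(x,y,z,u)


Quantifier prefix: forall x forall y exists z exists u
Mark each quantifier type:
  U U E E
Universal count = 2, Existential count = 2
Asked for universal (forall) quantifiers: 2

2


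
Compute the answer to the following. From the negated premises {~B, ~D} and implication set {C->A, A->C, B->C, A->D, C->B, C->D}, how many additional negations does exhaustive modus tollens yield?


Initial negated facts: {~B, ~D}
Apply modus tollens to closure:
  ~D and A->D  =>  ~A
  ~B and C->B  =>  ~C
Final negated: {~A, ~B, ~C, ~D}
New negations: {~A, ~C}
Count = 2

2


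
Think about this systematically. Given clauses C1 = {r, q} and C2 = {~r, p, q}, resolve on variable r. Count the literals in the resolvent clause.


Remove r from C1 and ~r from C2.
C1 remainder: {q}
C2 remainder: {p, q}
Union (resolvent): {p, q}
Resolvent has 2 literal(s).

2


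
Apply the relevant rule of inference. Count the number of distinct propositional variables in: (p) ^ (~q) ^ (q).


Identify each variable that appears in the formula.
Variables found: p, q
Count = 2

2


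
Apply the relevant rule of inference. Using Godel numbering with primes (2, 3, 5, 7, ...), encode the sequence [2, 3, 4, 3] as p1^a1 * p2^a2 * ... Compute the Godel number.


Encode each element as an exponent of the corresponding prime:
  2^2 = 4
  3^3 = 27
  5^4 = 625
  7^3 = 343
Product = 4 * 27 * 625 * 343 = 23152500

23152500


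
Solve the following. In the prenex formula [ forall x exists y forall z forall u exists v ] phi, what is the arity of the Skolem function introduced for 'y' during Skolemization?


Quantifier prefix: forall x exists y forall z forall u exists v
'y' is existentially quantified at position 2.
Universal variables preceding it: x
Skolem function arity = 1

1


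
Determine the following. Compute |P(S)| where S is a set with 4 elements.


The power set of a set with n elements has 2^n elements.
|P(S)| = 2^4 = 16

16


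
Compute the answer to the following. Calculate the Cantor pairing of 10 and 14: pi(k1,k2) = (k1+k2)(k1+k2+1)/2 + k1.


k1 + k2 = 24
(k1+k2)(k1+k2+1)/2 = 24 * 25 / 2 = 300
pi = 300 + 10 = 310

310


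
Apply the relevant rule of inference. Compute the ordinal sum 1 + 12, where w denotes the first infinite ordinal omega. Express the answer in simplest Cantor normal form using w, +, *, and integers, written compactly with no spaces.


Compute 1 + 12.
Ordinal + is associative but NOT commutative; for finite n>0, n + w = w but w + n stays w+n.
Both operands finite; ordinal + agrees with natural +: 1 + 12 = 13.
Result = 13

13


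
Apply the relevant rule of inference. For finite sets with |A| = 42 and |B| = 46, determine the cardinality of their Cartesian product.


The Cartesian product A x B contains all ordered pairs (a, b).
|A x B| = |A| * |B| = 42 * 46 = 1932

1932


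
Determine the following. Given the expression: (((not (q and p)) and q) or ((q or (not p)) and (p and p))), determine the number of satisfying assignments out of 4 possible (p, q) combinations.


Check all 4 assignments:
p=0, q=0: 0
p=0, q=1: 1
p=1, q=0: 0
p=1, q=1: 1
Count of True = 2

2


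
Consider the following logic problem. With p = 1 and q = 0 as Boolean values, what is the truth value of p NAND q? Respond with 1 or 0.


p = 1, q = 0
Operation: p NAND q
Evaluate: 1 NAND 0 = 1

1


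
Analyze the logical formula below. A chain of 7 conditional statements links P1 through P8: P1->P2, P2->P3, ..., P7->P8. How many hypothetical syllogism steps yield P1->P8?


With 7 implications in a chain connecting 8 propositions:
P1->P2, P2->P3, ..., P7->P8
Steps needed = (number of implications) - 1 = 7 - 1 = 6

6


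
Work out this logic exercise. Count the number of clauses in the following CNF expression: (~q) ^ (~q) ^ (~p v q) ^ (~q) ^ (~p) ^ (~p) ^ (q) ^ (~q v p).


A CNF formula is a conjunction of clauses.
Clauses are separated by ^.
Counting the conjuncts: 8 clauses.

8


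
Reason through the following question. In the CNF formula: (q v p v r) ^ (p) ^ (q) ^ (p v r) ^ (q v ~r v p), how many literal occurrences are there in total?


Counting literals in each clause:
Clause 1: 3 literal(s)
Clause 2: 1 literal(s)
Clause 3: 1 literal(s)
Clause 4: 2 literal(s)
Clause 5: 3 literal(s)
Total = 10

10


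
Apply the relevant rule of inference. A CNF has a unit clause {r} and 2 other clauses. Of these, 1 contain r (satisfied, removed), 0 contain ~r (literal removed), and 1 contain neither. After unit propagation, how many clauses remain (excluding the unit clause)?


Satisfied (removed): 1
Shortened (remain): 0
Unchanged (remain): 1
Remaining = 0 + 1 = 1

1
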